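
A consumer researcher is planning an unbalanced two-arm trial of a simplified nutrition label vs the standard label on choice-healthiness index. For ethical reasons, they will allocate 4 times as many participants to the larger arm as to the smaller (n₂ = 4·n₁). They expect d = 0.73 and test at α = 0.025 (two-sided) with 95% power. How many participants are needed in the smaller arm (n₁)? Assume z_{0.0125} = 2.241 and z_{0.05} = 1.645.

With allocation ratio k = n₂/n₁ = 4, Var(x̄₁−x̄₂) = σ²(1/n₁ + 1/(k·n₁)) = σ²·(k+1)/(k·n₁).
So n₁ = (1 + 1/k)·((z_{α/2} + z_β)/d)² = 1.250 × (3.886/0.73)².
n₁ = 1.250 × 28.34 = 35.4.
Round up: n₁ = 36, giving n₂ = 4 × 36 = 144.

n₁ = 36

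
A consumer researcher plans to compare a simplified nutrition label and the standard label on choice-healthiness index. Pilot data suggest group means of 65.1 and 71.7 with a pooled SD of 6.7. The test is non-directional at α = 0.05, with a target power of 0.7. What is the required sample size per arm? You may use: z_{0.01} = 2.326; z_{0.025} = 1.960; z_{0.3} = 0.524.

Cohen's d = |M₁ − M₂| / SD_pooled = |65.1 − 71.7| / 6.7 = 6.6 / 6.7 = 0.985.
For two independent groups with equal n: n = 2·((z_{α/2} + z_β) / d)².
z_{α/2} + z_β = 1.960 + 0.524 = 2.484.
n = 2 × (2.484 / 0.985)² = 2 × 2.522² = 2 × 6.36 = 12.7.
Round up to the next whole participant.

n = 13 per group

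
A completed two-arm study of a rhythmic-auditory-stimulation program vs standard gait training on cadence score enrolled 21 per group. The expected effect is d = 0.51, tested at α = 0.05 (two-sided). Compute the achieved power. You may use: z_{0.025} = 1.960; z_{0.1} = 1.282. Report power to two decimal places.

For two equal groups, power = Φ(d·√(n/2) − z_{α/2}).
d·√(n/2) = 0.51 × √(21/2) = 0.51 × 3.240 = 1.653.
z_β = 1.653 − 1.960 = -0.307.
Power = Φ(-0.307) = 0.379.

power ≈ 0.38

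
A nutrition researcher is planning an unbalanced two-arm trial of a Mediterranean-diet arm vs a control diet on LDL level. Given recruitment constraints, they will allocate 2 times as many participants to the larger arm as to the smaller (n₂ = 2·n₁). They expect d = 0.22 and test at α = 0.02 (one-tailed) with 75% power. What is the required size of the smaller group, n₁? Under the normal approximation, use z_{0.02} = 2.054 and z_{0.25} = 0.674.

n₁ = 231

With allocation ratio k = n₂/n₁ = 2, Var(x̄₁−x̄₂) = σ²(1/n₁ + 1/(k·n₁)) = σ²·(k+1)/(k·n₁).
So n₁ = (1 + 1/k)·((z_{α} + z_β)/d)² = 1.500 × (2.728/0.22)².
n₁ = 1.500 × 153.76 = 230.6.
Round up: n₁ = 231, giving n₂ = 2 × 231 = 462.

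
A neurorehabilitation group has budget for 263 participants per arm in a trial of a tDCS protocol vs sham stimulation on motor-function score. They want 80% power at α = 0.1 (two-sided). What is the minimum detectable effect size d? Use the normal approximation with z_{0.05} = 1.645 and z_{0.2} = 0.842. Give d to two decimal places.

d_min ≈ 0.22

For two independent groups of n = 263 each: d_min = (z_{α/2} + z_β)·√(2/n).
z-sum = 1.645 + 0.842 = 2.487.
d_min = 2.487 × √(2/263) = 2.487 × 0.0872 = 0.217.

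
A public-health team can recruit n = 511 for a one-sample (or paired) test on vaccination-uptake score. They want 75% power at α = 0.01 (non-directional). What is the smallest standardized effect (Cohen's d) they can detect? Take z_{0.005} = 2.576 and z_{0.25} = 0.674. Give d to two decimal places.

For a single sample (or paired design) of n = 511: d_min = (z_{α/2} + z_β)/√n.
z-sum = 2.576 + 0.674 = 3.250.
d_min = 3.250 / √511 = 3.250 / 22.605 = 0.144.

d_min ≈ 0.14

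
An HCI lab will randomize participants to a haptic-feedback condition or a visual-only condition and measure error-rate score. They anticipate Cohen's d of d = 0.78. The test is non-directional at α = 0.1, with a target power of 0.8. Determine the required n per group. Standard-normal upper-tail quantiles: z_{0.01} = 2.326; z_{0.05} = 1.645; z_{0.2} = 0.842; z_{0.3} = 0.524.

n = 21 per group

For two independent groups with equal n: n = 2·((z_{α/2} + z_β) / d)².
z_{α/2} + z_β = 1.645 + 0.842 = 2.487.
n = 2 × (2.487 / 0.78)² = 2 × 3.188² = 2 × 10.17 = 20.3.
Round up to the next whole participant.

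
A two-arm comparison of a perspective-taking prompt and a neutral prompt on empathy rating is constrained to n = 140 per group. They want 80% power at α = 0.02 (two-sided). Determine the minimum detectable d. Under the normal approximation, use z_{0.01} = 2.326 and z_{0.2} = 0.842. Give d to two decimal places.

d_min ≈ 0.38

For two independent groups of n = 140 each: d_min = (z_{α/2} + z_β)·√(2/n).
z-sum = 2.326 + 0.842 = 3.168.
d_min = 3.168 × √(2/140) = 3.168 × 0.1195 = 0.379.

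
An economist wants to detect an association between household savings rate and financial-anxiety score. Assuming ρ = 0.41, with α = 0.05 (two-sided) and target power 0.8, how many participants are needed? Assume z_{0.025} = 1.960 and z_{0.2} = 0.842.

Fisher's z: C = ½·ln((1+r)/(1−r)) = ½·ln(2.3898) = 0.4356.
n = ((z_{α/2} + z_β)/C)² + 3.
(1.960 + 0.842) / 0.4356 = 2.802 / 0.4356 = 6.433.
n = 6.433² + 3 = 41.38 + 3 = 44.4.
Round up.

n = 45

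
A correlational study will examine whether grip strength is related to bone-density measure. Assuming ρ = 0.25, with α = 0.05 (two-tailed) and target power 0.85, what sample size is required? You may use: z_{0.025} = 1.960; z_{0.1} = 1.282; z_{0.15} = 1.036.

n = 141

Fisher's z: C = ½·ln((1+r)/(1−r)) = ½·ln(1.6667) = 0.2554.
n = ((z_{α/2} + z_β)/C)² + 3.
(1.960 + 1.036) / 0.2554 = 2.996 / 0.2554 = 11.731.
n = 11.731² + 3 = 137.61 + 3 = 140.6.
Round up.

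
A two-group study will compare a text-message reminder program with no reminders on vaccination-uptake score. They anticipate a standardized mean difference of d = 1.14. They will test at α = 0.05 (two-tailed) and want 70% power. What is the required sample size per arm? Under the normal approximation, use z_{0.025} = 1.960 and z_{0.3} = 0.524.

n = 10 per group

For two independent groups with equal n: n = 2·((z_{α/2} + z_β) / d)².
z_{α/2} + z_β = 1.960 + 0.524 = 2.484.
n = 2 × (2.484 / 1.14)² = 2 × 2.179² = 2 × 4.75 = 9.5.
Round up to the next whole participant.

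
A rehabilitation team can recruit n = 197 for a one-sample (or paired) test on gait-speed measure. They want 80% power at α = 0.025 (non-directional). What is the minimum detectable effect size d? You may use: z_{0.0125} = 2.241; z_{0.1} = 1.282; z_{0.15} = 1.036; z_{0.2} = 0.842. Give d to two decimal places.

For a single sample (or paired design) of n = 197: d_min = (z_{α/2} + z_β)/√n.
z-sum = 2.241 + 0.842 = 3.083.
d_min = 3.083 / √197 = 3.083 / 14.036 = 0.220.

d_min ≈ 0.22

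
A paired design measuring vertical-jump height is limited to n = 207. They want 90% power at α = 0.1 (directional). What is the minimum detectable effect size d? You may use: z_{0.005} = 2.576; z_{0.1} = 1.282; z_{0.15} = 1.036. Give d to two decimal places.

d_min ≈ 0.18

For a single sample (or paired design) of n = 207: d_min = (z_{α} + z_β)/√n.
z-sum = 1.282 + 1.282 = 2.564.
d_min = 2.564 / √207 = 2.564 / 14.387 = 0.178.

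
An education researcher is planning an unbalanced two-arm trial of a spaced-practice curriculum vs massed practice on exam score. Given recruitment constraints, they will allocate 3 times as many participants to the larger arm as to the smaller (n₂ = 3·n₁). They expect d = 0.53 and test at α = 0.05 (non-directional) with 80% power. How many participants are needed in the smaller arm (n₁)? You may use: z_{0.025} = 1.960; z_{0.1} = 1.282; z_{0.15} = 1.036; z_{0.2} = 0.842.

n₁ = 38

With allocation ratio k = n₂/n₁ = 3, Var(x̄₁−x̄₂) = σ²(1/n₁ + 1/(k·n₁)) = σ²·(k+1)/(k·n₁).
So n₁ = (1 + 1/k)·((z_{α/2} + z_β)/d)² = 1.333 × (2.802/0.53)².
n₁ = 1.333 × 27.95 = 37.3.
Round up: n₁ = 38, giving n₂ = 3 × 38 = 114.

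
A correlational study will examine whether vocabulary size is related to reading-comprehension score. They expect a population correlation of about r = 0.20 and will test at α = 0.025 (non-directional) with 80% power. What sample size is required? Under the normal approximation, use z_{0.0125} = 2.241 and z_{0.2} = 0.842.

Fisher's z: C = ½·ln((1+r)/(1−r)) = ½·ln(1.5000) = 0.2027.
n = ((z_{α/2} + z_β)/C)² + 3.
(2.241 + 0.842) / 0.2027 = 3.083 / 0.2027 = 15.210.
n = 15.210² + 3 = 231.33 + 3 = 234.3.
Round up.

n = 235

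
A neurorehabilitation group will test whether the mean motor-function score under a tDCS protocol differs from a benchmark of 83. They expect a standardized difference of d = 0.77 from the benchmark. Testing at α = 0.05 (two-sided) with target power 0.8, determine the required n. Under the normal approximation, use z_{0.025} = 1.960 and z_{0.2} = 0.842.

For a one-sample test: n = ((z_{α/2} + z_β) / d)².
z_{α/2} + z_β = 1.960 + 0.842 = 2.802.
n = (2.802 / 0.77)² = 3.639² = 13.24.
Round up.

n = 14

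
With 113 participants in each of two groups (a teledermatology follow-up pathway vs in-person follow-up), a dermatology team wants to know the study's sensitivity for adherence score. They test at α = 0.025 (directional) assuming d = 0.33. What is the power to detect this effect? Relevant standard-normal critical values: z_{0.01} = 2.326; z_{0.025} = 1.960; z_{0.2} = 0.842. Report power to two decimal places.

power ≈ 0.70

For two equal groups, power = Φ(d·√(n/2) − z_{α}).
d·√(n/2) = 0.33 × √(113/2) = 0.33 × 7.517 = 2.480.
z_β = 2.480 − 1.960 = 0.520.
Power = Φ(0.520) = 0.699.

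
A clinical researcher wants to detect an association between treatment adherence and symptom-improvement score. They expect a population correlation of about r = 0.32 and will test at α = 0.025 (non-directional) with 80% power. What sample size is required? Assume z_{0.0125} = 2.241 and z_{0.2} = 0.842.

n = 90

Fisher's z: C = ½·ln((1+r)/(1−r)) = ½·ln(1.9412) = 0.3316.
n = ((z_{α/2} + z_β)/C)² + 3.
(2.241 + 0.842) / 0.3316 = 3.083 / 0.3316 = 9.297.
n = 9.297² + 3 = 86.44 + 3 = 89.4.
Round up.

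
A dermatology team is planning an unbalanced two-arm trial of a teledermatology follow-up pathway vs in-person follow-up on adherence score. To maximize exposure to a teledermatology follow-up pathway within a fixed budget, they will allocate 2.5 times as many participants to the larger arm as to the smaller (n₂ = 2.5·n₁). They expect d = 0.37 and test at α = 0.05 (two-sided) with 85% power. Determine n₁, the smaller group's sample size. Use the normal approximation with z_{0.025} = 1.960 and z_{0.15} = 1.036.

With allocation ratio k = n₂/n₁ = 2.5, Var(x̄₁−x̄₂) = σ²(1/n₁ + 1/(k·n₁)) = σ²·(k+1)/(k·n₁).
So n₁ = (1 + 1/k)·((z_{α/2} + z_β)/d)² = 1.400 × (2.996/0.37)².
n₁ = 1.400 × 65.57 = 91.8.
Round up: n₁ = 92, giving n₂ = 2.5 × 92 = 230.

n₁ = 92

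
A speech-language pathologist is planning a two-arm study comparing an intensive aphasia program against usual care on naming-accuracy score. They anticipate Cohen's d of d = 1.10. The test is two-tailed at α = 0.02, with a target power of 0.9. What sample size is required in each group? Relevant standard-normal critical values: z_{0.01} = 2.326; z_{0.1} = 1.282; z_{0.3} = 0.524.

For two independent groups with equal n: n = 2·((z_{α/2} + z_β) / d)².
z_{α/2} + z_β = 2.326 + 1.282 = 3.608.
n = 2 × (3.608 / 1.10)² = 2 × 3.280² = 2 × 10.76 = 21.5.
Round up to the next whole participant.

n = 22 per group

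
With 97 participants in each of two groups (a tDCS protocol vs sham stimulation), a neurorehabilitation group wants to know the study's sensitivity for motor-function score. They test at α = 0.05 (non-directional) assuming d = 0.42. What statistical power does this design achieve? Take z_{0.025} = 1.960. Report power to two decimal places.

power ≈ 0.83

For two equal groups, power = Φ(d·√(n/2) − z_{α/2}).
d·√(n/2) = 0.42 × √(97/2) = 0.42 × 6.964 = 2.925.
z_β = 2.925 − 1.960 = 0.965.
Power = Φ(0.965) = 0.833.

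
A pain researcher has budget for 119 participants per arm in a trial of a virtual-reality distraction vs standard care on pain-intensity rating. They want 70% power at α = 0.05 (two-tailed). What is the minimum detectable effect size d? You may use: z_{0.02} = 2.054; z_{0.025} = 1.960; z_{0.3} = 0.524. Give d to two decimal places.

d_min ≈ 0.32

For two independent groups of n = 119 each: d_min = (z_{α/2} + z_β)·√(2/n).
z-sum = 1.960 + 0.524 = 2.484.
d_min = 2.484 × √(2/119) = 2.484 × 0.1296 = 0.322.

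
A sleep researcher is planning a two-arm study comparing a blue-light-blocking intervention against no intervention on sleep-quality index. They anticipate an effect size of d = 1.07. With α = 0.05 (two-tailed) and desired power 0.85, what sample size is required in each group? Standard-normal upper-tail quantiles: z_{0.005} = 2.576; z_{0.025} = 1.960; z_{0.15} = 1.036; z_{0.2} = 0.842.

For two independent groups with equal n: n = 2·((z_{α/2} + z_β) / d)².
z_{α/2} + z_β = 1.960 + 1.036 = 2.996.
n = 2 × (2.996 / 1.07)² = 2 × 2.800² = 2 × 7.84 = 15.7.
Round up to the next whole participant.

n = 16 per group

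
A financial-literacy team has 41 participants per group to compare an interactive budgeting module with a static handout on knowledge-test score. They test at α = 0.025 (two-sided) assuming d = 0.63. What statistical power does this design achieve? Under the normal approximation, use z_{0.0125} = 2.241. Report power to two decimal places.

power ≈ 0.73

For two equal groups, power = Φ(d·√(n/2) − z_{α/2}).
d·√(n/2) = 0.63 × √(41/2) = 0.63 × 4.528 = 2.852.
z_β = 2.852 − 2.241 = 0.611.
Power = Φ(0.611) = 0.730.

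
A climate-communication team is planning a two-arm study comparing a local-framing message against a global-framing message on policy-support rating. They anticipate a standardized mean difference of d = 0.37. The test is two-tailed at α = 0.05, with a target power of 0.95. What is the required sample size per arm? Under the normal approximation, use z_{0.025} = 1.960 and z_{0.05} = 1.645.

n = 190 per group

For two independent groups with equal n: n = 2·((z_{α/2} + z_β) / d)².
z_{α/2} + z_β = 1.960 + 1.645 = 3.605.
n = 2 × (3.605 / 0.37)² = 2 × 9.743² = 2 × 94.93 = 189.9.
Round up to the next whole participant.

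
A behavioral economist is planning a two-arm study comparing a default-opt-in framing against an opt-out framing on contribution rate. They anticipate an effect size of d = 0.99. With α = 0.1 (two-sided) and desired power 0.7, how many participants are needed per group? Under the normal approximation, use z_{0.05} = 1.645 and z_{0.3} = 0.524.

n = 10 per group

For two independent groups with equal n: n = 2·((z_{α/2} + z_β) / d)².
z_{α/2} + z_β = 1.645 + 0.524 = 2.169.
n = 2 × (2.169 / 0.99)² = 2 × 2.191² = 2 × 4.80 = 9.6.
Round up to the next whole participant.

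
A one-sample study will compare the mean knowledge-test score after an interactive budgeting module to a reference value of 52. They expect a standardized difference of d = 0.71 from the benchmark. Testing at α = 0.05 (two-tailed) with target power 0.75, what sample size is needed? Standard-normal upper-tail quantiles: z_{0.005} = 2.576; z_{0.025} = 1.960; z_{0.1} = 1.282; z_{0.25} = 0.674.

For a one-sample test: n = ((z_{α/2} + z_β) / d)².
z_{α/2} + z_β = 1.960 + 0.674 = 2.634.
n = (2.634 / 0.71)² = 3.710² = 13.76.
Round up.

n = 14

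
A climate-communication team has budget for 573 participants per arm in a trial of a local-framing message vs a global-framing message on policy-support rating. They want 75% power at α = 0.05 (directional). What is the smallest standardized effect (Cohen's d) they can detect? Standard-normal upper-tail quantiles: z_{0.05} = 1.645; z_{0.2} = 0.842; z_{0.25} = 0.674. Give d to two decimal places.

For two independent groups of n = 573 each: d_min = (z_{α} + z_β)·√(2/n).
z-sum = 1.645 + 0.674 = 2.319.
d_min = 2.319 × √(2/573) = 2.319 × 0.0591 = 0.137.

d_min ≈ 0.14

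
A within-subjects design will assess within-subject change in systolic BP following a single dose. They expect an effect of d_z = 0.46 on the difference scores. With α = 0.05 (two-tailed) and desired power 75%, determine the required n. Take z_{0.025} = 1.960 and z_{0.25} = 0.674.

For a paired (one-sample on differences) test: n = ((z_{α/2} + z_β) / d)².
z_{α/2} + z_β = 1.960 + 0.674 = 2.634.
n = (2.634 / 0.46)² = 5.726² = 32.79.
Round up.

n = 33 pairs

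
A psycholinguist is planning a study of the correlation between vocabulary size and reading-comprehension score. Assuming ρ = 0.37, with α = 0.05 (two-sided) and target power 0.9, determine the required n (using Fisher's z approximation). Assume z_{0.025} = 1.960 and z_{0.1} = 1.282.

n = 73

Fisher's z: C = ½·ln((1+r)/(1−r)) = ½·ln(2.1746) = 0.3884.
n = ((z_{α/2} + z_β)/C)² + 3.
(1.960 + 1.282) / 0.3884 = 3.242 / 0.3884 = 8.347.
n = 8.347² + 3 = 69.67 + 3 = 72.7.
Round up.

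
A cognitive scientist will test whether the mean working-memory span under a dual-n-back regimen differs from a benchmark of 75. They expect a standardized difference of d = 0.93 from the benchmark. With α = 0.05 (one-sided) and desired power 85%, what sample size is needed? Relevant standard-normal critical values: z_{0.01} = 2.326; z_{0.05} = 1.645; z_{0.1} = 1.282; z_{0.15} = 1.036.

For a one-sample test: n = ((z_{α} + z_β) / d)².
z_{α} + z_β = 1.645 + 1.036 = 2.681.
n = (2.681 / 0.93)² = 2.883² = 8.31.
Round up.

n = 9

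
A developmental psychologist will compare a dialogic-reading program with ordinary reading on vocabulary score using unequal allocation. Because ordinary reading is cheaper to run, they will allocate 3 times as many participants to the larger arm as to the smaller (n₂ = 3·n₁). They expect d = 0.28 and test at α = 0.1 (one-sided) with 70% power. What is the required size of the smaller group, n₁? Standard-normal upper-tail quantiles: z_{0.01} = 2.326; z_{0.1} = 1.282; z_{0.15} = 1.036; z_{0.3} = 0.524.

With allocation ratio k = n₂/n₁ = 3, Var(x̄₁−x̄₂) = σ²(1/n₁ + 1/(k·n₁)) = σ²·(k+1)/(k·n₁).
So n₁ = (1 + 1/k)·((z_{α} + z_β)/d)² = 1.333 × (1.806/0.28)².
n₁ = 1.333 × 41.60 = 55.5.
Round up: n₁ = 56, giving n₂ = 3 × 56 = 168.

n₁ = 56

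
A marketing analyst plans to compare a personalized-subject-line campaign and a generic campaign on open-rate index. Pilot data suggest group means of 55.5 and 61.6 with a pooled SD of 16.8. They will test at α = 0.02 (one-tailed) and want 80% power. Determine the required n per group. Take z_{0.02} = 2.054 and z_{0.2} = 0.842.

n = 128 per group

Cohen's d = |M₁ − M₂| / SD_pooled = |55.5 − 61.6| / 16.8 = 6.1 / 16.8 = 0.363.
For two independent groups with equal n: n = 2·((z_{α} + z_β) / d)².
z_{α} + z_β = 2.054 + 0.842 = 2.896.
n = 2 × (2.896 / 0.363)² = 2 × 7.978² = 2 × 63.65 = 127.3.
Round up to the next whole participant.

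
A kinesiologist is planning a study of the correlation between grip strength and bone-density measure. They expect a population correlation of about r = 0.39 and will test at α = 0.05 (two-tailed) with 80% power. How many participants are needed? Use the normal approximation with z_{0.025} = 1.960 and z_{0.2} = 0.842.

Fisher's z: C = ½·ln((1+r)/(1−r)) = ½·ln(2.2787) = 0.4118.
n = ((z_{α/2} + z_β)/C)² + 3.
(1.960 + 0.842) / 0.4118 = 2.802 / 0.4118 = 6.804.
n = 6.804² + 3 = 46.30 + 3 = 49.3.
Round up.

n = 50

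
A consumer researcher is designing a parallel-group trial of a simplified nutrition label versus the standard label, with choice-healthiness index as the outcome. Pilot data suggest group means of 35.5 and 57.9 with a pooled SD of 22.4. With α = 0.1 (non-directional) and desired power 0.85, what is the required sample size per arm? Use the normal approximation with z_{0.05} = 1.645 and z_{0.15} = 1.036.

n = 15 per group

Cohen's d = |M₁ − M₂| / SD_pooled = |35.5 − 57.9| / 22.4 = 22.4 / 22.4 = 1.000.
For two independent groups with equal n: n = 2·((z_{α/2} + z_β) / d)².
z_{α/2} + z_β = 1.645 + 1.036 = 2.681.
n = 2 × (2.681 / 1.000)² = 2 × 2.681² = 2 × 7.19 = 14.4.
Round up to the next whole participant.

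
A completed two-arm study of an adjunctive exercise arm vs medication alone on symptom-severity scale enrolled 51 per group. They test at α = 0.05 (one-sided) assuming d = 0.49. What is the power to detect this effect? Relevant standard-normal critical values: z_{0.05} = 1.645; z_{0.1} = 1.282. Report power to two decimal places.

power ≈ 0.80

For two equal groups, power = Φ(d·√(n/2) − z_{α}).
d·√(n/2) = 0.49 × √(51/2) = 0.49 × 5.050 = 2.474.
z_β = 2.474 − 1.645 = 0.829.
Power = Φ(0.829) = 0.797.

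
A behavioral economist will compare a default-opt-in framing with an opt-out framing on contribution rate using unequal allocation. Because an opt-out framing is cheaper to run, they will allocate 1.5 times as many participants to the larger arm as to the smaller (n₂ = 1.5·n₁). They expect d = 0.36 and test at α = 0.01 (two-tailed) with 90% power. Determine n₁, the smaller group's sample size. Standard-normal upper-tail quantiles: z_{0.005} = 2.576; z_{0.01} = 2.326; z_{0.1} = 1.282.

With allocation ratio k = n₂/n₁ = 1.5, Var(x̄₁−x̄₂) = σ²(1/n₁ + 1/(k·n₁)) = σ²·(k+1)/(k·n₁).
So n₁ = (1 + 1/k)·((z_{α/2} + z_β)/d)² = 1.667 × (3.858/0.36)².
n₁ = 1.667 × 114.85 = 191.4.
Round up: n₁ = 192, giving n₂ = 1.5 × 192 = 288.

n₁ = 192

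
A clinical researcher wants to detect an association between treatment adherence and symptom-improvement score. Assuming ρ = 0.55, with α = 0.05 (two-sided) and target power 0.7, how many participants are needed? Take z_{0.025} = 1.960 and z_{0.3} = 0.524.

Fisher's z: C = ½·ln((1+r)/(1−r)) = ½·ln(3.4444) = 0.6184.
n = ((z_{α/2} + z_β)/C)² + 3.
(1.960 + 0.524) / 0.6184 = 2.484 / 0.6184 = 4.017.
n = 4.017² + 3 = 16.13 + 3 = 19.1.
Round up.

n = 20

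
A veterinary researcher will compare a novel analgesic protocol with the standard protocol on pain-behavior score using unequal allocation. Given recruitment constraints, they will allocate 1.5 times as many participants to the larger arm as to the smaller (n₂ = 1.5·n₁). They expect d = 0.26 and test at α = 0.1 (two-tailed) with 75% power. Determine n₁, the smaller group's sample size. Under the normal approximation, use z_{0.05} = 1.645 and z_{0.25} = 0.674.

With allocation ratio k = n₂/n₁ = 1.5, Var(x̄₁−x̄₂) = σ²(1/n₁ + 1/(k·n₁)) = σ²·(k+1)/(k·n₁).
So n₁ = (1 + 1/k)·((z_{α/2} + z_β)/d)² = 1.667 × (2.319/0.26)².
n₁ = 1.667 × 79.55 = 132.6.
Round up: n₁ = 133, giving n₂ = ⌈1.5 × 133⌉ = ⌈199.5⌉ = 200.

n₁ = 133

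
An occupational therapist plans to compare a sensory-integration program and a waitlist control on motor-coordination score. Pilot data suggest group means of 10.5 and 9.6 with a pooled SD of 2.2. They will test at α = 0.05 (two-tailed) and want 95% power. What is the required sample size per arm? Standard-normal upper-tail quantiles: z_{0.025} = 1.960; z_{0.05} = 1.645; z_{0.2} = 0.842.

Cohen's d = |M₁ − M₂| / SD_pooled = |10.5 − 9.6| / 2.2 = 0.9 / 2.2 = 0.409.
For two independent groups with equal n: n = 2·((z_{α/2} + z_β) / d)².
z_{α/2} + z_β = 1.960 + 1.645 = 3.605.
n = 2 × (3.605 / 0.409)² = 2 × 8.814² = 2 × 77.69 = 155.4.
Round up to the next whole participant.

n = 156 per group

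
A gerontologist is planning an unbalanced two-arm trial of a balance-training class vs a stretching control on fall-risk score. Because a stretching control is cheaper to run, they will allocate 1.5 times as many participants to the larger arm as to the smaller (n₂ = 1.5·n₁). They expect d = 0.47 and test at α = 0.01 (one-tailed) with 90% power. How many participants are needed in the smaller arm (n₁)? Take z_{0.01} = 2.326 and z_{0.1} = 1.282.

With allocation ratio k = n₂/n₁ = 1.5, Var(x̄₁−x̄₂) = σ²(1/n₁ + 1/(k·n₁)) = σ²·(k+1)/(k·n₁).
So n₁ = (1 + 1/k)·((z_{α} + z_β)/d)² = 1.667 × (3.608/0.47)².
n₁ = 1.667 × 58.93 = 98.2.
Round up: n₁ = 99, giving n₂ = ⌈1.5 × 99⌉ = ⌈148.5⌉ = 149.

n₁ = 99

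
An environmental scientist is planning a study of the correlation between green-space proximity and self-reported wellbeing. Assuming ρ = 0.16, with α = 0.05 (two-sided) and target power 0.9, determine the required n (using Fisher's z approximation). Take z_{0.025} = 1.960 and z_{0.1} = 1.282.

n = 407

Fisher's z: C = ½·ln((1+r)/(1−r)) = ½·ln(1.3810) = 0.1614.
n = ((z_{α/2} + z_β)/C)² + 3.
(1.960 + 1.282) / 0.1614 = 3.242 / 0.1614 = 20.087.
n = 20.087² + 3 = 403.48 + 3 = 406.5.
Round up.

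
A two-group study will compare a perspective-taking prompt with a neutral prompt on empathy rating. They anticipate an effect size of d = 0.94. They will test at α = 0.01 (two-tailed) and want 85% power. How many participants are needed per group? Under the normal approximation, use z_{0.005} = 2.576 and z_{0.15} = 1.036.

n = 30 per group

For two independent groups with equal n: n = 2·((z_{α/2} + z_β) / d)².
z_{α/2} + z_β = 2.576 + 1.036 = 3.612.
n = 2 × (3.612 / 0.94)² = 2 × 3.843² = 2 × 14.77 = 29.5.
Round up to the next whole participant.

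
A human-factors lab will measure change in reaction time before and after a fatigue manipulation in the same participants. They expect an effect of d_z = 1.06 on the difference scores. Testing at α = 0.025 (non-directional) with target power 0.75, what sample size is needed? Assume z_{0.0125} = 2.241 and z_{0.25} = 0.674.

n = 8 pairs

For a paired (one-sample on differences) test: n = ((z_{α/2} + z_β) / d)².
z_{α/2} + z_β = 2.241 + 0.674 = 2.915.
n = (2.915 / 1.06)² = 2.750² = 7.56.
Round up.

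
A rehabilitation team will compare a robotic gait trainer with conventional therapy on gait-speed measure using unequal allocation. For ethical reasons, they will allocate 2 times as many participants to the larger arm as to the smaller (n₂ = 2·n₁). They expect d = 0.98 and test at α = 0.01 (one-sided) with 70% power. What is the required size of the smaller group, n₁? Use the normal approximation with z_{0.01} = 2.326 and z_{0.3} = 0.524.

With allocation ratio k = n₂/n₁ = 2, Var(x̄₁−x̄₂) = σ²(1/n₁ + 1/(k·n₁)) = σ²·(k+1)/(k·n₁).
So n₁ = (1 + 1/k)·((z_{α} + z_β)/d)² = 1.500 × (2.850/0.98)².
n₁ = 1.500 × 8.46 = 12.7.
Round up: n₁ = 13, giving n₂ = 2 × 13 = 26.

n₁ = 13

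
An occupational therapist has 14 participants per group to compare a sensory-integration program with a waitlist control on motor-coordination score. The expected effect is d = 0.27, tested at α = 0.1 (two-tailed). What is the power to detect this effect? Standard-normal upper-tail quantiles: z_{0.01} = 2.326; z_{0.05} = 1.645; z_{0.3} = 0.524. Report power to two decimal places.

For two equal groups, power = Φ(d·√(n/2) − z_{α/2}).
d·√(n/2) = 0.27 × √(14/2) = 0.27 × 2.646 = 0.714.
z_β = 0.714 − 1.645 = -0.931.
Power = Φ(-0.931) = 0.176.

power ≈ 0.18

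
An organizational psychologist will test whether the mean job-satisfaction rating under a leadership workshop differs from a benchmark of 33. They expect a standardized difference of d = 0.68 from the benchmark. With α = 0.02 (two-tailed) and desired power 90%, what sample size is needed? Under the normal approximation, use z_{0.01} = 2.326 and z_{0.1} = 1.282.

For a one-sample test: n = ((z_{α/2} + z_β) / d)².
z_{α/2} + z_β = 2.326 + 1.282 = 3.608.
n = (3.608 / 0.68)² = 5.306² = 28.15.
Round up.

n = 29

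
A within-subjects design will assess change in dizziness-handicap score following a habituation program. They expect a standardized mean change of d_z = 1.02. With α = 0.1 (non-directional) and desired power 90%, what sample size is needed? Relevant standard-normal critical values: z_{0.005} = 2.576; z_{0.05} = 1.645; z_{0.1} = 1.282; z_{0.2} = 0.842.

For a paired (one-sample on differences) test: n = ((z_{α/2} + z_β) / d)².
z_{α/2} + z_β = 1.645 + 1.282 = 2.927.
n = (2.927 / 1.02)² = 2.870² = 8.23.
Round up.

n = 9 pairs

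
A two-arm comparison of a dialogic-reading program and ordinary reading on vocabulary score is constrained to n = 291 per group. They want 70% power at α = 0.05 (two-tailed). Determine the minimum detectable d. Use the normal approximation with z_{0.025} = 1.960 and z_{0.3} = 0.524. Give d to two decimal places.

For two independent groups of n = 291 each: d_min = (z_{α/2} + z_β)·√(2/n).
z-sum = 1.960 + 0.524 = 2.484.
d_min = 2.484 × √(2/291) = 2.484 × 0.0829 = 0.206.

d_min ≈ 0.21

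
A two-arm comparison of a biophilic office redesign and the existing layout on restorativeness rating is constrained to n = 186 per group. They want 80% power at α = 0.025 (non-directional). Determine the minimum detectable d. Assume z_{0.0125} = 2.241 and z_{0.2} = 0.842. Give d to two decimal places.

For two independent groups of n = 186 each: d_min = (z_{α/2} + z_β)·√(2/n).
z-sum = 2.241 + 0.842 = 3.083.
d_min = 3.083 × √(2/186) = 3.083 × 0.1037 = 0.320.

d_min ≈ 0.32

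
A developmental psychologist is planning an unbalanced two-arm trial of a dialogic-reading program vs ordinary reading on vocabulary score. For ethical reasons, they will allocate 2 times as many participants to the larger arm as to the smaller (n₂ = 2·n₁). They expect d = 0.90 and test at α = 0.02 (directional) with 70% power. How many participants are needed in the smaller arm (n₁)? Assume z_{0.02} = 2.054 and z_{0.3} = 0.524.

With allocation ratio k = n₂/n₁ = 2, Var(x̄₁−x̄₂) = σ²(1/n₁ + 1/(k·n₁)) = σ²·(k+1)/(k·n₁).
So n₁ = (1 + 1/k)·((z_{α} + z_β)/d)² = 1.500 × (2.578/0.90)².
n₁ = 1.500 × 8.21 = 12.3.
Round up: n₁ = 13, giving n₂ = 2 × 13 = 26.

n₁ = 13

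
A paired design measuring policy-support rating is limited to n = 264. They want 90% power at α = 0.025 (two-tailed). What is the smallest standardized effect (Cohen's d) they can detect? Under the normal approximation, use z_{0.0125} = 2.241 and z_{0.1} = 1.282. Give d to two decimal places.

d_min ≈ 0.22

For a single sample (or paired design) of n = 264: d_min = (z_{α/2} + z_β)/√n.
z-sum = 2.241 + 1.282 = 3.523.
d_min = 3.523 / √264 = 3.523 / 16.248 = 0.217.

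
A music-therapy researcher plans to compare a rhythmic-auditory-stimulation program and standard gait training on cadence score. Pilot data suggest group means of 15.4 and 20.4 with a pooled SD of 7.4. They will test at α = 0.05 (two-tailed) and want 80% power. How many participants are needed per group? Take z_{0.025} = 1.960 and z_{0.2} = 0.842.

n = 35 per group

Cohen's d = |M₁ − M₂| / SD_pooled = |15.4 − 20.4| / 7.4 = 5.0 / 7.4 = 0.676.
For two independent groups with equal n: n = 2·((z_{α/2} + z_β) / d)².
z_{α/2} + z_β = 1.960 + 0.842 = 2.802.
n = 2 × (2.802 / 0.676)² = 2 × 4.145² = 2 × 17.18 = 34.4.
Round up to the next whole participant.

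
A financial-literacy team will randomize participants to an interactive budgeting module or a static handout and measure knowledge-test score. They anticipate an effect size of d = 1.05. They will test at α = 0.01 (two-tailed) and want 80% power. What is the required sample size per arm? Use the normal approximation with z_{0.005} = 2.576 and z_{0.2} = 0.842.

For two independent groups with equal n: n = 2·((z_{α/2} + z_β) / d)².
z_{α/2} + z_β = 2.576 + 0.842 = 3.418.
n = 2 × (3.418 / 1.05)² = 2 × 3.255² = 2 × 10.60 = 21.2.
Round up to the next whole participant.

n = 22 per group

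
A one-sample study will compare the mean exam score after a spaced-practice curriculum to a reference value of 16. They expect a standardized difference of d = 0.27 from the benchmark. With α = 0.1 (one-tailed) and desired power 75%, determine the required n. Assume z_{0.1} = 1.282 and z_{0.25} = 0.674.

For a one-sample test: n = ((z_{α} + z_β) / d)².
z_{α} + z_β = 1.282 + 0.674 = 1.956.
n = (1.956 / 0.27)² = 7.244² = 52.48.
Round up.

n = 53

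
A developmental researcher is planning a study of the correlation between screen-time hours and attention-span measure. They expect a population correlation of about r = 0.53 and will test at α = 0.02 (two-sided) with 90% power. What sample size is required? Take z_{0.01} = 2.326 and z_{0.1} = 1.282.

Fisher's z: C = ½·ln((1+r)/(1−r)) = ½·ln(3.2553) = 0.5901.
n = ((z_{α/2} + z_β)/C)² + 3.
(2.326 + 1.282) / 0.5901 = 3.608 / 0.5901 = 6.114.
n = 6.114² + 3 = 37.38 + 3 = 40.4.
Round up.

n = 41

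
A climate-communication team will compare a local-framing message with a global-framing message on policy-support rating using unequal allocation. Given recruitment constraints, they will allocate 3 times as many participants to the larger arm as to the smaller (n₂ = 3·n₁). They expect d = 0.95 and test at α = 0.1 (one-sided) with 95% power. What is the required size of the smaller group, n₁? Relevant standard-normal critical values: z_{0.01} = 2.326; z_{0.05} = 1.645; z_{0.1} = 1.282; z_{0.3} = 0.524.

n₁ = 13

With allocation ratio k = n₂/n₁ = 3, Var(x̄₁−x̄₂) = σ²(1/n₁ + 1/(k·n₁)) = σ²·(k+1)/(k·n₁).
So n₁ = (1 + 1/k)·((z_{α} + z_β)/d)² = 1.333 × (2.927/0.95)².
n₁ = 1.333 × 9.49 = 12.7.
Round up: n₁ = 13, giving n₂ = 3 × 13 = 39.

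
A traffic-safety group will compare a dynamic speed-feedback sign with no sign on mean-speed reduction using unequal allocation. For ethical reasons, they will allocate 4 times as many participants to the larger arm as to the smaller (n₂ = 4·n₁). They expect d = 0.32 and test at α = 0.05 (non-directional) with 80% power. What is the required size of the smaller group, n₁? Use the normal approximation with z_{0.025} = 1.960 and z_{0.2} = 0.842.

n₁ = 96

With allocation ratio k = n₂/n₁ = 4, Var(x̄₁−x̄₂) = σ²(1/n₁ + 1/(k·n₁)) = σ²·(k+1)/(k·n₁).
So n₁ = (1 + 1/k)·((z_{α/2} + z_β)/d)² = 1.250 × (2.802/0.32)².
n₁ = 1.250 × 76.67 = 95.8.
Round up: n₁ = 96, giving n₂ = 4 × 96 = 384.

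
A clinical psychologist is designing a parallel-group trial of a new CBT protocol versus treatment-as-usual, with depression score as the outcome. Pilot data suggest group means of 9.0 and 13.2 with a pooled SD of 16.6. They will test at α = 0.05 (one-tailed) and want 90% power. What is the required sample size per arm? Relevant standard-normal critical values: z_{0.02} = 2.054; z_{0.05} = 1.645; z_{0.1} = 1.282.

n = 268 per group

Cohen's d = |M₁ − M₂| / SD_pooled = |9.0 − 13.2| / 16.6 = 4.2 / 16.6 = 0.253.
For two independent groups with equal n: n = 2·((z_{α} + z_β) / d)².
z_{α} + z_β = 1.645 + 1.282 = 2.927.
n = 2 × (2.927 / 0.253)² = 2 × 11.569² = 2 × 133.85 = 267.7.
Round up to the next whole participant.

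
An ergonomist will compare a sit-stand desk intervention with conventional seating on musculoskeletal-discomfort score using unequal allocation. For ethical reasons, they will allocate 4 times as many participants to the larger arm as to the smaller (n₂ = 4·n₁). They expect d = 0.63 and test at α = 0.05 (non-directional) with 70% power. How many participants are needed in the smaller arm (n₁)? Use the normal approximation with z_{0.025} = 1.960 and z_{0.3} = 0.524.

n₁ = 20

With allocation ratio k = n₂/n₁ = 4, Var(x̄₁−x̄₂) = σ²(1/n₁ + 1/(k·n₁)) = σ²·(k+1)/(k·n₁).
So n₁ = (1 + 1/k)·((z_{α/2} + z_β)/d)² = 1.250 × (2.484/0.63)².
n₁ = 1.250 × 15.55 = 19.4.
Round up: n₁ = 20, giving n₂ = 4 × 20 = 80.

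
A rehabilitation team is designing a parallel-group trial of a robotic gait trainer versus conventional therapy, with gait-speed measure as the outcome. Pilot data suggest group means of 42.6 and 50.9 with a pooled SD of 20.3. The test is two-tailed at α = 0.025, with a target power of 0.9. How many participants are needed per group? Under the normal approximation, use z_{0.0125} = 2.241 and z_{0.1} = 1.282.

n = 149 per group

Cohen's d = |M₁ − M₂| / SD_pooled = |42.6 − 50.9| / 20.3 = 8.3 / 20.3 = 0.409.
For two independent groups with equal n: n = 2·((z_{α/2} + z_β) / d)².
z_{α/2} + z_β = 2.241 + 1.282 = 3.523.
n = 2 × (3.523 / 0.409)² = 2 × 8.614² = 2 × 74.20 = 148.4.
Round up to the next whole participant.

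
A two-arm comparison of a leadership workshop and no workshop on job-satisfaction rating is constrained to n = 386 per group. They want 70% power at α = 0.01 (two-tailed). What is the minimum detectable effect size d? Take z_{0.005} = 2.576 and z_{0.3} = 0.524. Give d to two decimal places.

For two independent groups of n = 386 each: d_min = (z_{α/2} + z_β)·√(2/n).
z-sum = 2.576 + 0.524 = 3.100.
d_min = 3.100 × √(2/386) = 3.100 × 0.0720 = 0.223.

d_min ≈ 0.22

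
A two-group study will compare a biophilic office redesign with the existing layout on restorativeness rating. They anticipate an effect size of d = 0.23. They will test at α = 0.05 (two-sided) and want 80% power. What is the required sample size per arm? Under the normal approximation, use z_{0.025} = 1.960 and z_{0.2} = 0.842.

n = 297 per group

For two independent groups with equal n: n = 2·((z_{α/2} + z_β) / d)².
z_{α/2} + z_β = 1.960 + 0.842 = 2.802.
n = 2 × (2.802 / 0.23)² = 2 × 12.183² = 2 × 148.42 = 296.8.
Round up to the next whole participant.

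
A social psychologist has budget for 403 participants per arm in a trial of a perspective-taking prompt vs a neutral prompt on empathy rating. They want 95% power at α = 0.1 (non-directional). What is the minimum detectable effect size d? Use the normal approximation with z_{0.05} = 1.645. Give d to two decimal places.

For two independent groups of n = 403 each: d_min = (z_{α/2} + z_β)·√(2/n).
z-sum = 1.645 + 1.645 = 3.290.
d_min = 3.290 × √(2/403) = 3.290 × 0.0704 = 0.232.

d_min ≈ 0.23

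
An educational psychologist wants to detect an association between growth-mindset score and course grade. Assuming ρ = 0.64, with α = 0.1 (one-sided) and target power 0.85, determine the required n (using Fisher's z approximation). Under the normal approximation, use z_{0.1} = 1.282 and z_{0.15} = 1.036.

Fisher's z: C = ½·ln((1+r)/(1−r)) = ½·ln(4.5556) = 0.7582.
n = ((z_{α} + z_β)/C)² + 3.
(1.282 + 1.036) / 0.7582 = 2.318 / 0.7582 = 3.057.
n = 3.057² + 3 = 9.35 + 3 = 12.3.
Round up.

n = 13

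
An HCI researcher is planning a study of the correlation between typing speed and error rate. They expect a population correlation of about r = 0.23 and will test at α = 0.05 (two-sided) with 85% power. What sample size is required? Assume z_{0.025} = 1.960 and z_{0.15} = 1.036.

Fisher's z: C = ½·ln((1+r)/(1−r)) = ½·ln(1.5974) = 0.2342.
n = ((z_{α/2} + z_β)/C)² + 3.
(1.960 + 1.036) / 0.2342 = 2.996 / 0.2342 = 12.792.
n = 12.792² + 3 = 163.65 + 3 = 166.6.
Round up.

n = 167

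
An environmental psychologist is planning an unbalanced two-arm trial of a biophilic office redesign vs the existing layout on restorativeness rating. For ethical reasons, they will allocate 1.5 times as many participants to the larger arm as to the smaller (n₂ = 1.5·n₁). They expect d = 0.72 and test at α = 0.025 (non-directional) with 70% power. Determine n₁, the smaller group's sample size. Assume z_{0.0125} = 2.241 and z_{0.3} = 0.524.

n₁ = 25

With allocation ratio k = n₂/n₁ = 1.5, Var(x̄₁−x̄₂) = σ²(1/n₁ + 1/(k·n₁)) = σ²·(k+1)/(k·n₁).
So n₁ = (1 + 1/k)·((z_{α/2} + z_β)/d)² = 1.667 × (2.765/0.72)².
n₁ = 1.667 × 14.75 = 24.6.
Round up: n₁ = 25, giving n₂ = ⌈1.5 × 25⌉ = ⌈37.5⌉ = 38.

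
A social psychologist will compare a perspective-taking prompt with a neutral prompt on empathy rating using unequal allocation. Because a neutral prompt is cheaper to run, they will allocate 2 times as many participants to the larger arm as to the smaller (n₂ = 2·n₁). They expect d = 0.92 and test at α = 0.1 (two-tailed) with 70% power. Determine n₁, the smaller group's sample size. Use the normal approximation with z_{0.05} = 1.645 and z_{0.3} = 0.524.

n₁ = 9

With allocation ratio k = n₂/n₁ = 2, Var(x̄₁−x̄₂) = σ²(1/n₁ + 1/(k·n₁)) = σ²·(k+1)/(k·n₁).
So n₁ = (1 + 1/k)·((z_{α/2} + z_β)/d)² = 1.500 × (2.169/0.92)².
n₁ = 1.500 × 5.56 = 8.3.
Round up: n₁ = 9, giving n₂ = 2 × 9 = 18.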